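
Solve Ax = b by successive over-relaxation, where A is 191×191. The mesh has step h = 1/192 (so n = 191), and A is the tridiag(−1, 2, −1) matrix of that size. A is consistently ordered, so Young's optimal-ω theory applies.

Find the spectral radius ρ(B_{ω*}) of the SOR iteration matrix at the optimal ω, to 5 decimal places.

ρ_SOR = 0.96780

With n=191, ρ(Jacobi) = cos(π/192) = 0.99987.
root = sin(π/192) = 0.016362  (since 1−cos² = sin²).
ω* = 2 / (1 + 0.016362) = 2 / 1.016362 ≈ 1.96780.
ρ(B_{ω*}) = ω*−1 = 0.96780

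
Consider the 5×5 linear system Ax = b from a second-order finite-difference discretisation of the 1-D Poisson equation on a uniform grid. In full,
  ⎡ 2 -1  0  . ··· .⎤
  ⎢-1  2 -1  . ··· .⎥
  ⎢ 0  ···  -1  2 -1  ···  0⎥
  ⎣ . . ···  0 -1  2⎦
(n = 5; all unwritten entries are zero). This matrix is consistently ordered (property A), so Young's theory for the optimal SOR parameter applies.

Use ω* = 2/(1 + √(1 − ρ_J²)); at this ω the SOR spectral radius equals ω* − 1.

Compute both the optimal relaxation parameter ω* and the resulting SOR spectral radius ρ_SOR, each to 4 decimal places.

ω* = 1.3333, ρ_SOR = 0.3333

spectrum of D⁻¹(L+U) = {cos(kπ/6) : 1≤k≤5}; ρ_J = cos(π/6) = 0.8660.
√(1 − cos²(π/6)) = sin(π/6) ≈ 0.50000.
Then 2/(1+√(1−ρ_J²)) = 2/(1+0.50000); ω* = 2/1.50000 = 1.3333.
At ω = 1.3333 every |λ(B_ω)| = ω−1, so ρ_SOR = 0.3333.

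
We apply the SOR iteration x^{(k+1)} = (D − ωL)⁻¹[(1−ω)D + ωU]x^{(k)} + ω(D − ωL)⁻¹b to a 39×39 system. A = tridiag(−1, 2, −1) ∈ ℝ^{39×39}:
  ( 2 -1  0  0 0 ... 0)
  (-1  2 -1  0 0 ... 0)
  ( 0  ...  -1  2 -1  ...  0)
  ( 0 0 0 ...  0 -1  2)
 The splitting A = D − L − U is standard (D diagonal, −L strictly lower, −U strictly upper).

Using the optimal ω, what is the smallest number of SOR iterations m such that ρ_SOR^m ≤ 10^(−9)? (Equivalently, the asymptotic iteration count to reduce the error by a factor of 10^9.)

[ρ_J] n=39: ρ(B_J) = cos(π/(n+1)) = cos(π/40) = 0.9969173.
√(1−ρ_J²) simplifies to sin(π/40) = 0.0784591.
So ω* = 2/1.0784591 = 1.8544978 (Young).
Hence ρ(B_{ω*}) = 1.8544978 − 1 = 0.8544978.
For 9 digits: m = 9·ln10 / (−ln 0.8544978) = 20.7233/0.157241 = 131.793; round up → m = 132.

m = 132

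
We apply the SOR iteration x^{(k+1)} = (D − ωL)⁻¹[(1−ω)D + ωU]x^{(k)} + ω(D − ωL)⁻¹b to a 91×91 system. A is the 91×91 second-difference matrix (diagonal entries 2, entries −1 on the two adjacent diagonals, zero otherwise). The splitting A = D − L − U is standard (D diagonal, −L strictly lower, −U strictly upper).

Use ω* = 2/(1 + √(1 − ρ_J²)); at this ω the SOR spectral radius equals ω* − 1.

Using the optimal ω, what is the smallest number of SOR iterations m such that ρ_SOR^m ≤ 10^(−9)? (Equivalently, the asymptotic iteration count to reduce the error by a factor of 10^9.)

[ρ_J] n=91: ρ(B_J) = cos(π/(n+1)) = cos(π/92) = 0.9994170.
√(1 − cos²(π/92)) = sin(π/92) ≈ 0.0341411.
ω* = 2/(1 + 0.0341411) = 2/1.0341411 = 1.9339721.
At ω = 1.9339721 every |λ(B_ω)| = ω−1, so ρ_SOR = 0.9339721.
(0.9339721)^m ≤ 10^{−9}  ⇒  m·ln(0.9339721) ≤ −9·ln10  ⇒  m ≥ 303.377  ⇒  m = 304

m = 304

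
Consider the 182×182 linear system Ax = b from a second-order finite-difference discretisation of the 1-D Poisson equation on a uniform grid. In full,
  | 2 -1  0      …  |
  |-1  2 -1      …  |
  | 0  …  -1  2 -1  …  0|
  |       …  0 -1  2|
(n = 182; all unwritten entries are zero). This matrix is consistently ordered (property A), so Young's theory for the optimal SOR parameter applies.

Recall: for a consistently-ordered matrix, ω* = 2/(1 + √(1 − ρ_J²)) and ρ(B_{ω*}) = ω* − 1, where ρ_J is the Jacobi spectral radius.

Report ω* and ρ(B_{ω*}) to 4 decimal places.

ω* = 1.9662, ρ_SOR = 0.9662

B_J for the 182×182 system has eigenvalues cos(kπ/183); ρ_J = cos(π/183) = 0.9999.
√(1−ρ_J²) simplifies to sin(π/183) = 0.01717.
ω* = 2 / (1 + 0.01717) = 2 / 1.01717 ≈ 1.9662.
[ρ_SOR] ω* − 1 = 0.9662.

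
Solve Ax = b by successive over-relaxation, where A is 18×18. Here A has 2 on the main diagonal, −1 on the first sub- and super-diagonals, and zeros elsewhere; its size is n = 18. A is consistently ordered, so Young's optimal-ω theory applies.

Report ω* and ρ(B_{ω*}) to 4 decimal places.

n=18: λ(B_J) = 1 − λ(A)/2 = cos(kπ/19); k=1 gives ρ_J = 0.9864.
√(1 − cos²(π/19)) = sin(π/19) ≈ 0.16459.
ω* = 2 / (1 + 0.16459) = 2 / 1.16459 ≈ 1.7173.
At ω = 1.7173 every |λ(B_ω)| = ω−1, so ρ_SOR = 0.7173.

ω* = 1.7173, ρ_SOR = 0.7173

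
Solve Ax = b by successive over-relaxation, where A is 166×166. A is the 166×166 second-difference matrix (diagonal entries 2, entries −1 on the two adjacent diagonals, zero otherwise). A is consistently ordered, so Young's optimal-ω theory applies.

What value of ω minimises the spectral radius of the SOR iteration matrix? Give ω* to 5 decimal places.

spectrum of D⁻¹(L+U) = {cos(kπ/167) : 1≤k≤166}; ρ_J = cos(π/167) = 0.99982.
√(1−ρ_J²) = |sin(π/167)| = 0.018811
Young: ω* = 2/(1+√(1−ρ_J²)) = 2/(1+0.018811) = 2/1.018811 = 1.96307.
At ω = 1.96307 every |λ(B_ω)| = ω−1, so ρ_SOR = 0.96307.

ω* = 1.96307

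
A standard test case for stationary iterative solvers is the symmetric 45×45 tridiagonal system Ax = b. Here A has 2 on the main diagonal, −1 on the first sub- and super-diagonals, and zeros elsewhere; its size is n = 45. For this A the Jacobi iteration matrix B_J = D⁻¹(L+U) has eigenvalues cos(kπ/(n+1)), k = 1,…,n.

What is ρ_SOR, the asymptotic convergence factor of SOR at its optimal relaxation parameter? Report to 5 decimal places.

With n=45, ρ(Jacobi) = cos(π/46) = 0.99767.
√(1−ρ_J²) simplifies to sin(π/46) = 0.068242.
ω* = 2/(1+0.068242) = 1.87223
and ρ(B_{ω*}) = 1.87223 − 1 = 0.87223.

ρ_SOR = 0.87223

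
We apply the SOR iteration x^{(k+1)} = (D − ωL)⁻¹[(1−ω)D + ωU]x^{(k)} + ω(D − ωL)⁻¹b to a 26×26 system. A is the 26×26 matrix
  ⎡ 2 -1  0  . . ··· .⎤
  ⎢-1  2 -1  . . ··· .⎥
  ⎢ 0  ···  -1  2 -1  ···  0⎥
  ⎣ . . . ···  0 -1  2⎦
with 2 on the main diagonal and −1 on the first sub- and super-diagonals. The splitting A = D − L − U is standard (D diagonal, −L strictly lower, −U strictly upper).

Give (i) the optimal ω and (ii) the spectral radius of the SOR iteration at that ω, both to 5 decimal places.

ρ_J = max_k |cos(kπ/27)| = cos(π/27) = 0.99324
root = sin(π/27) = 0.116093  (since 1−cos² = sin²).
So ω* = 2/1.116093 = 1.79197 (Young).
and ρ(B_{ω*}) = 1.79197 − 1 = 0.79197.

ω* = 1.79197, ρ_SOR = 0.79197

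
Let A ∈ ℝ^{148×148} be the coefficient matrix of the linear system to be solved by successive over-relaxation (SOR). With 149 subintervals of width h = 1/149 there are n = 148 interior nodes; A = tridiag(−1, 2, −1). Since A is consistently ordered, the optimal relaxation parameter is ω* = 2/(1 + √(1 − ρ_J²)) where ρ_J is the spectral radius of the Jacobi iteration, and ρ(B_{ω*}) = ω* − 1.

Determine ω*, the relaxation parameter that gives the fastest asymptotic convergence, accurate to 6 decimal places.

n=148: λ(B_J) = 1 − λ(A)/2 = cos(kπ/149); k=1 gives ρ_J = 0.999778.
1 − cos²(π/149) = sin²(π/149) ⇒ √(1−ρ_J²) = sin(π/149) = 0.0210830.
Young: ω* = 2/(1+√(1−ρ_J²)) = 2/(1+0.0210830) = 2/1.0210830 = 1.958705.
and ρ(B_{ω*}) = 1.958705 − 1 = 0.958705.

ω* = 1.958705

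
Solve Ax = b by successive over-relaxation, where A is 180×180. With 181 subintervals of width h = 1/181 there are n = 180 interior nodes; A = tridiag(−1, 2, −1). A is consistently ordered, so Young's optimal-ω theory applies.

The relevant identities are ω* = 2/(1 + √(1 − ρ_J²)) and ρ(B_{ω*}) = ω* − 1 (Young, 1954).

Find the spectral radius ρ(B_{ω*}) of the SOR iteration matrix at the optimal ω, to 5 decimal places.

ρ_J = max_k |cos(kπ/181)| = cos(π/181) = 0.99985
1 − cos²(π/181) = sin²(π/181) ⇒ √(1−ρ_J²) = sin(π/181) = 0.017356.
[ω*] 2 ÷ (1 + 0.017356) = 2 ÷ 1.017356 = 1.96588.
ρ_SOR = ω* − 1 = 1.96588 − 1 = 0.96588.

ρ_SOR = 0.96588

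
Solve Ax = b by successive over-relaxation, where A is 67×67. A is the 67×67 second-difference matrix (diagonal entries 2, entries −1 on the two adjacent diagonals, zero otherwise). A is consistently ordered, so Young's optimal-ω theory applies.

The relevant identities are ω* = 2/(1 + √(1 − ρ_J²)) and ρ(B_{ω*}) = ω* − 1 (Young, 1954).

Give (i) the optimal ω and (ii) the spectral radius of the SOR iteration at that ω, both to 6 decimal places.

ω* = 1.911711, ρ_SOR = 0.911711

[ρ_J] n=67: ρ(B_J) = cos(π/(n+1)) = cos(π/68) = 0.998933.
√(1−ρ_J²) = |sin(π/68)| = 0.0461835
Young: ω* = 2/(1+√(1−ρ_J²)) = 2/(1+0.0461835) = 2/1.0461835 = 1.911711.
ρ(B_{ω*}) = ω*−1 = 0.911711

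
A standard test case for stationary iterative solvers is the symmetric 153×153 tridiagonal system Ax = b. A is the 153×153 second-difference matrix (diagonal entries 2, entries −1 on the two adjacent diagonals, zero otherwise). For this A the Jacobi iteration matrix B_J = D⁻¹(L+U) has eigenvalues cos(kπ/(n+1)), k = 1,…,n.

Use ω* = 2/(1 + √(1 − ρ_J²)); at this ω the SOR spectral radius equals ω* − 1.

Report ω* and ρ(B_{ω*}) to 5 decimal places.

ω* = 1.96002, ρ_SOR = 0.96002

n=153: λ(B_J) = 1 − λ(A)/2 = cos(kπ/154); k=1 gives ρ_J = 0.99979.
√(1 − cos²(π/154)) = sin(π/154) ≈ 0.020399.
ω* = 2/(1 + 0.020399) = 2/1.020399 = 1.96002.
Hence ρ(B_{ω*}) = 1.96002 − 1 = 0.96002.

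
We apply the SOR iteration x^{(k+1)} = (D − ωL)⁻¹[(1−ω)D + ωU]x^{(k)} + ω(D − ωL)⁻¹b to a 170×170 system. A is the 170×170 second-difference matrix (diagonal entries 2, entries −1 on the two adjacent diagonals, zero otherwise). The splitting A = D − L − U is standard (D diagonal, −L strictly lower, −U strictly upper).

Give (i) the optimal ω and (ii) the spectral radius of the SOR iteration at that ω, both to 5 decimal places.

ρ_J = max_k |cos(kπ/171)| = cos(π/171) = 0.99983
√(1 − cos²(π/171)) = sin(π/171) ≈ 0.018371.
[ω*] 2 ÷ (1 + 0.018371) = 2 ÷ 1.018371 = 1.96392.
ρ(B_{ω*}) = ω*−1 = 0.96392

ω* = 1.96392, ρ_SOR = 0.96392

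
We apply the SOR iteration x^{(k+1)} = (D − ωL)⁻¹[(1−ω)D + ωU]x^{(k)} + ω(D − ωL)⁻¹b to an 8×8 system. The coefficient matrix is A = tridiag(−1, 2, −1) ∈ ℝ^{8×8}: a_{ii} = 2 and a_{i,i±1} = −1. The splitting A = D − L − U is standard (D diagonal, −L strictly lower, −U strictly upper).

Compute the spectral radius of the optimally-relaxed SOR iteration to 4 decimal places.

ρ_SOR = 0.4903

spectrum of D⁻¹(L+U) = {cos(kπ/9) : 1≤k≤8}; ρ_J = cos(π/9) = 0.9397.
1 − cos²(π/9) = sin²(π/9) ⇒ √(1−ρ_J²) = sin(π/9) = 0.34202.
[ω*] 2 ÷ (1 + 0.34202) = 2 ÷ 1.34202 = 1.4903.
ρ_SOR = ω* − 1 ≈ 0.4903.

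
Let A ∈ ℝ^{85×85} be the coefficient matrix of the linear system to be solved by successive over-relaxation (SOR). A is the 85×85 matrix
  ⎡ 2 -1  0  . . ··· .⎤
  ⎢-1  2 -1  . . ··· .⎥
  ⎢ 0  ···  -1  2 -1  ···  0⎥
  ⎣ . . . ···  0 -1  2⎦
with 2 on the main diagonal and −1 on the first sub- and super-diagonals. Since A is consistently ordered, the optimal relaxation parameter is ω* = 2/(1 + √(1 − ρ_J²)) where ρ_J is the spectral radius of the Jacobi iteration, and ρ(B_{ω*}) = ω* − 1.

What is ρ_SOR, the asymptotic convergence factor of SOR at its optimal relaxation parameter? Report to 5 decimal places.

ρ_SOR = 0.92953

With n=85, ρ(Jacobi) = cos(π/86) = 0.99933.
1 − cos²(π/86) = sin²(π/86) ⇒ √(1−ρ_J²) = sin(π/86) = 0.036522.
ω* = 2/(1+0.036522) = 1.92953
and ρ(B_{ω*}) = 1.92953 − 1 = 0.92953.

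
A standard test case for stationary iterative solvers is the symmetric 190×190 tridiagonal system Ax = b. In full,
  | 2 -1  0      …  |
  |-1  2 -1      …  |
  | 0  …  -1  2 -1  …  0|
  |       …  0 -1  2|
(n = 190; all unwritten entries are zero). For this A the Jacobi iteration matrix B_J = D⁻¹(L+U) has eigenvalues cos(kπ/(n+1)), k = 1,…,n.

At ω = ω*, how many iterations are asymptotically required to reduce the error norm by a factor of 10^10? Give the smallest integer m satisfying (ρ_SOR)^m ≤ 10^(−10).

m = 700

½·tridiag(1,0,1) at n=190: λ_k = cos(kπ/191); max |λ| at k=1 ⇒ ρ_J = cos(π/191) ≈ 0.9998647.
root = sin(π/191) = 0.0164474  (since 1−cos² = sin²).
So ω* = 2/1.0164474 = 1.9676375 (Young).
and ρ(B_{ω*}) = 1.9676375 − 1 = 0.9676375.
(0.9676375)^m ≤ 10^{−10}  ⇒  m·ln(0.9676375) ≤ −10·ln10  ⇒  m ≥ 699.924  ⇒  m = 700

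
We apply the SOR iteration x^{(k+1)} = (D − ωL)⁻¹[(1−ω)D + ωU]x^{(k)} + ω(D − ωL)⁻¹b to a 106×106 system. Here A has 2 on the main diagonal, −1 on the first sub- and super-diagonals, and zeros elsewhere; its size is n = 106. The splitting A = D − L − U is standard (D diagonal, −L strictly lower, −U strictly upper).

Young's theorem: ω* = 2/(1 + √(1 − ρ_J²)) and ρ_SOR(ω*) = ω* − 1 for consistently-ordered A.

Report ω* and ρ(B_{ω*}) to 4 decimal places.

ρ_J = max_k |cos(kπ/107)| = cos(π/107) = 0.9996
√(1−ρ_J²) simplifies to sin(π/107) = 0.02936.
So ω* = 2/1.02936 = 1.9430 (Young).
ρ(B_{ω*}) = ω*−1 = 0.9430

ω* = 1.9430, ρ_SOR = 0.9430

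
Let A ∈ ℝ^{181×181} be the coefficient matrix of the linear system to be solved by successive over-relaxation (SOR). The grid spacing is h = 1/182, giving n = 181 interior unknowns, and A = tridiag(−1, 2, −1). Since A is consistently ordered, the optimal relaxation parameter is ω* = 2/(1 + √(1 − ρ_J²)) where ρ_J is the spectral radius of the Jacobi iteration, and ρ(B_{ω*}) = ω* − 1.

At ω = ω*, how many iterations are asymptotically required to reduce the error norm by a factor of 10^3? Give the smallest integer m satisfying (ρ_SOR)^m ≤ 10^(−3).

m = 201

spectrum of D⁻¹(L+U) = {cos(kπ/182) : 1≤k≤181}; ρ_J = cos(π/182) = 0.9998510.
√(1−ρ_J²) = |sin(π/182)| = 0.0172606
So ω* = 2/1.0172606 = 1.9660645 (Young).
ρ(B_{ω*}) = ω*−1 = 0.9660645
For 3 digits: m = 3·ln10 / (−ln 0.9660645) = 6.90776/0.0345247 = 200.082; round up → m = 201.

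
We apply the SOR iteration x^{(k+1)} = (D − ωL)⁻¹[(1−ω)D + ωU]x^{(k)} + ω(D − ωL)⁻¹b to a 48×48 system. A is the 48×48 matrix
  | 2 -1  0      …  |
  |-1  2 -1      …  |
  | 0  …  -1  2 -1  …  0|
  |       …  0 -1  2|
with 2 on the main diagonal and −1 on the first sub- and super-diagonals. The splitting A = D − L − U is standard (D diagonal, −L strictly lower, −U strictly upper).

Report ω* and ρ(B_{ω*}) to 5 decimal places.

ω* = 1.87958, ρ_SOR = 0.87958

n=48: λ(B_J) = 1 − λ(A)/2 = cos(kπ/49); k=1 gives ρ_J = 0.99795.
√(1−ρ_J²) simplifies to sin(π/49) = 0.064070.
ω* = 2/(1+0.064070) = 1.87958
At ω = 1.87958 every |λ(B_ω)| = ω−1, so ρ_SOR = 0.87958.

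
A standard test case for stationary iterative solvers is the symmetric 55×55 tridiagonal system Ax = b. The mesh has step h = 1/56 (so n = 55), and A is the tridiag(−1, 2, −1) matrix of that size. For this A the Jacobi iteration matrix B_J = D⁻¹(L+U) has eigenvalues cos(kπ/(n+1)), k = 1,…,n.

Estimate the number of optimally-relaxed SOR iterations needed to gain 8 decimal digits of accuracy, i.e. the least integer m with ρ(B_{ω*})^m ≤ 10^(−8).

m = 165

With n=55, ρ(Jacobi) = cos(π/56) = 0.9984268.
1 − cos²(π/56) = sin²(π/56) ⇒ √(1−ρ_J²) = sin(π/56) = 0.0560704.
ω* = 2 / (1 + 0.0560704) = 2 / 1.0560704 ≈ 1.8938131.
[ρ_SOR] ω* − 1 = 0.8938131.
8·ln10 = 18.4207; −ln(0.8938131) = 0.112259; m = ⌈18.4207/0.112259⌉ = ⌈164.091⌉ = 165.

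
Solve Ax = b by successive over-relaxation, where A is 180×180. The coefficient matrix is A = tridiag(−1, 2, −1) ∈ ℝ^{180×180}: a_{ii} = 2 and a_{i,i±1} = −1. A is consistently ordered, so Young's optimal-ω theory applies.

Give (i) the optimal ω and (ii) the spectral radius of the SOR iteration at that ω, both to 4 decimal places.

ρ_J = max_k |cos(kπ/181)| = cos(π/181) = 0.9998
√(1−ρ_J²) simplifies to sin(π/181) = 0.01736.
ω* = 2/(1+0.01736) = 1.9659
Hence ρ(B_{ω*}) = 1.9659 − 1 = 0.9659.

ω* = 1.9659, ρ_SOR = 0.9659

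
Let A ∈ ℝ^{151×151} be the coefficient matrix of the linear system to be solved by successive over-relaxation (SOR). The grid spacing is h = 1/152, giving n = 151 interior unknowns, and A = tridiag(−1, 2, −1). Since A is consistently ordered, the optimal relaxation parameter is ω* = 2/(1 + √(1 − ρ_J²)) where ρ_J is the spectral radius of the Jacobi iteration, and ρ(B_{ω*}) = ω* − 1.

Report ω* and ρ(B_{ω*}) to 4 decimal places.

[ρ_J] n=151: ρ(B_J) = cos(π/(n+1)) = cos(π/152) = 0.9998.
√(1 − cos²(π/152)) = sin(π/152) ≈ 0.02067.
ω* = 2 / (1 + 0.02067) = 2 / 1.02067 ≈ 1.9595.
ρ(B_{ω*}) = ω*−1 = 0.9595

ω* = 1.9595, ρ_SOR = 0.9595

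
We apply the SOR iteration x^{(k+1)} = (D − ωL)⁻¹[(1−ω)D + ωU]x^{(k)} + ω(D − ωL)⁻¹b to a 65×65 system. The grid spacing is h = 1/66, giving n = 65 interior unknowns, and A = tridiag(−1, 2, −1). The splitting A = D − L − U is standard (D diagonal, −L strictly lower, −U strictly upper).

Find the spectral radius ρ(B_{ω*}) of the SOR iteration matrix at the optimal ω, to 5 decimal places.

ρ_SOR = 0.90916

spectrum of D⁻¹(L+U) = {cos(kπ/66) : 1≤k≤65}; ρ_J = cos(π/66) = 0.99887.
1 − cos²(π/66) = sin²(π/66) ⇒ √(1−ρ_J²) = sin(π/66) = 0.047582.
Then 2/(1+√(1−ρ_J²)) = 2/(1+0.047582); ω* = 2/1.047582 = 1.90916.
ρ_SOR = ω* − 1 = 1.90916 − 1 = 0.90916.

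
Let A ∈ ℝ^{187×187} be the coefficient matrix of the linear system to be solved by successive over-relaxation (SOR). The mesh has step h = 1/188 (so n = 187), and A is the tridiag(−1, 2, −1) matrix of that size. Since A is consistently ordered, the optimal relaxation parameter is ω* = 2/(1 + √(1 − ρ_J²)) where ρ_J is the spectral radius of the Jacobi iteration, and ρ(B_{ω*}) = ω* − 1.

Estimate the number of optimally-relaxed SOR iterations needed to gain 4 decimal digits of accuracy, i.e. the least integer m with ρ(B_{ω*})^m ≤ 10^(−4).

m = 276

spectrum of D⁻¹(L+U) = {cos(kπ/188) : 1≤k≤187}; ρ_J = cos(π/188) = 0.9998604.
1 − cos²(π/188) = sin²(π/188) ⇒ √(1−ρ_J²) = sin(π/188) = 0.0167098.
ω* = 2/(1 + 0.0167098) = 2/1.0167098 = 1.9671297.
ρ_SOR = ω* − 1 = 1.9671297 − 1 = 0.9671297.
ρ_SOR^m ≤ 10^(−4) ⇔ m ≥ 4·ln10/(−ln 0.9671297) = 9.21034/0.0334227 = 275.571; m = ⌈275.571⌉ = 276.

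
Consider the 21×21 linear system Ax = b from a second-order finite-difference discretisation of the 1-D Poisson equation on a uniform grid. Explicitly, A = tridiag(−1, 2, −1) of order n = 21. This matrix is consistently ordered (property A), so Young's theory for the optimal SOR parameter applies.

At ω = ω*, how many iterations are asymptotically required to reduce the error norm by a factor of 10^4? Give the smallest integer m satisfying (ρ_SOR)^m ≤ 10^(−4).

m = 33

½·tridiag(1,0,1) at n=21: λ_k = cos(kπ/22); max |λ| at k=1 ⇒ ρ_J = cos(π/22) ≈ 0.9898214.
√(1 − cos²(π/22)) = sin(π/22) ≈ 0.1423148.
ω* = 2 / (1 + 0.1423148) = 2 / 1.1423148 ≈ 1.7508309.
ρ_SOR = ω* − 1 = 1.7508309 − 1 = 0.7508309.
For 4 digits: m = 4·ln10 / (−ln 0.7508309) = 9.21034/0.286575 = 32.139; round up → m = 33.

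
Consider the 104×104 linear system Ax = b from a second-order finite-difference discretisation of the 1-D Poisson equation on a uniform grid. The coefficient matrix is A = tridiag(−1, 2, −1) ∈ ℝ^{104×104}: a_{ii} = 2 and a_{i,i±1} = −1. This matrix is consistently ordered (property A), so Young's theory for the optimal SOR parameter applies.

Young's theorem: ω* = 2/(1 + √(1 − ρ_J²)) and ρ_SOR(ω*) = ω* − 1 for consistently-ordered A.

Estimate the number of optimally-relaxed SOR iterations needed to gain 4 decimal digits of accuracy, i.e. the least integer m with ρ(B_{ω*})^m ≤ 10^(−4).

m = 154

B_J for the 104×104 system has eigenvalues cos(kπ/105); ρ_J = cos(π/105) = 0.9995524.
√(1 − cos²(π/105)) = sin(π/105) ≈ 0.0299155.
Then 2/(1+√(1−ρ_J²)) = 2/(1+0.0299155); ω* = 2/1.0299155 = 1.9419069.
At ω = 1.9419069 every |λ(B_ω)| = ω−1, so ρ_SOR = 0.9419069.
For 4 digits: m = 4·ln10 / (−ln 0.9419069) = 9.21034/0.0598488 = 153.893; round up → m = 154.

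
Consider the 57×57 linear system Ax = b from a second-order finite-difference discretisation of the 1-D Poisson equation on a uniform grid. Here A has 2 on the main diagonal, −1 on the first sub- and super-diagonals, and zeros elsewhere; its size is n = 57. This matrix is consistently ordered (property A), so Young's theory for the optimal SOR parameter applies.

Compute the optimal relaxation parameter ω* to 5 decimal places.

ω* = 1.89728

spectrum of D⁻¹(L+U) = {cos(kπ/58) : 1≤k≤57}; ρ_J = cos(π/58) = 0.99853.
√(1 − cos²(π/58)) = sin(π/58) ≈ 0.054139.
ω* = 2/(1 + 0.054139) = 2/1.054139 = 1.89728.
ρ_SOR = ω* − 1 ≈ 0.89728.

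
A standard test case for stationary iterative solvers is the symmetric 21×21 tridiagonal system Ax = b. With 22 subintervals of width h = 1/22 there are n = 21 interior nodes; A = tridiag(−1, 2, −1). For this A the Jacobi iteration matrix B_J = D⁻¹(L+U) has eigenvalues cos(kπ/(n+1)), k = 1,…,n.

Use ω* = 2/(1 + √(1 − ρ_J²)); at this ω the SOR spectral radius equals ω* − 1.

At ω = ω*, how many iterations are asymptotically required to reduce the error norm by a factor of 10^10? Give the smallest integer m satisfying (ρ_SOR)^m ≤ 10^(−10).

ρ_J = max_k |cos(kπ/22)| = cos(π/22) = 0.9898214
√(1−ρ_J²) = |sin(π/22)| = 0.1423148
Young: ω* = 2/(1+√(1−ρ_J²)) = 2/(1+0.1423148) = 2/1.1423148 = 1.7508309.
[ρ_SOR] ω* − 1 = 0.7508309.
Need (0.7508309)^m ≤ 10^(−10): m ≥ 10·ln10/|ln 0.7508309| = 23.0259/0.286575 = 80.349 ⇒ m = 81.

m = 81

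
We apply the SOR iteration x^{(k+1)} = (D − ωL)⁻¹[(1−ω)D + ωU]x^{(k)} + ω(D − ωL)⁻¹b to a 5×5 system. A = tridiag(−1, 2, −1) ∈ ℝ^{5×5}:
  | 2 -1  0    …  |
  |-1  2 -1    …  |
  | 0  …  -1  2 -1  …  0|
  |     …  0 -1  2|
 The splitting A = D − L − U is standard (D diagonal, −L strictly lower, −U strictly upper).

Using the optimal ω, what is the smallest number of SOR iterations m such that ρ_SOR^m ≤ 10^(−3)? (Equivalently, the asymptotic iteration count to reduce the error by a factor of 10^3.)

m = 7

n=5: λ(B_J) = 1 − λ(A)/2 = cos(kπ/6); k=1 gives ρ_J = 0.8660254.
√(1−ρ_J²) = |sin(π/6)| = 0.5000000
So ω* = 2/1.5000000 = 1.3333333 (Young).
and ρ(B_{ω*}) = 1.3333333 − 1 = 0.3333333.
Need (0.3333333)^m ≤ 10^(−3): m ≥ 3·ln10/|ln 0.3333333| = 6.90776/1.09861 = 6.288 ⇒ m = 7.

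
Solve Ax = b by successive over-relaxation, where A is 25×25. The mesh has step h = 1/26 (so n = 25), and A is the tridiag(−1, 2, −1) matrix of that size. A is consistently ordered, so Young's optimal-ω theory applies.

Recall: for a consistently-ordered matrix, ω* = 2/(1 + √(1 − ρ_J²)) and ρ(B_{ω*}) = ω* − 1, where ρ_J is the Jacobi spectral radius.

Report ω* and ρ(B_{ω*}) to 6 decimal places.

n=25: λ(B_J) = 1 − λ(A)/2 = cos(kπ/26); k=1 gives ρ_J = 0.992709.
√(1−ρ_J²) simplifies to sin(π/26) = 0.1205367.
So ω* = 2/1.1205367 = 1.784859 (Young).
At ω = 1.784859 every |λ(B_ω)| = ω−1, so ρ_SOR = 0.784859.

ω* = 1.784859, ρ_SOR = 0.784859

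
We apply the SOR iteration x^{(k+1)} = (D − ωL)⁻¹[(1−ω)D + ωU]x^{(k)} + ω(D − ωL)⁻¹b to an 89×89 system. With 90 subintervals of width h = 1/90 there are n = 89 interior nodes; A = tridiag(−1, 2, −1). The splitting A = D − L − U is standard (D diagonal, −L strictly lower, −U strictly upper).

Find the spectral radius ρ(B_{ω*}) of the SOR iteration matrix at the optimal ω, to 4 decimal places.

B_J for the 89×89 system has eigenvalues cos(kπ/90); ρ_J = cos(π/90) = 0.9994.
√(1−ρ_J²) = |sin(π/90)| = 0.03490
ω* = 2/(1+0.03490) = 1.9326
and ρ(B_{ω*}) = 1.9326 − 1 = 0.9326.

ρ_SOR = 0.9326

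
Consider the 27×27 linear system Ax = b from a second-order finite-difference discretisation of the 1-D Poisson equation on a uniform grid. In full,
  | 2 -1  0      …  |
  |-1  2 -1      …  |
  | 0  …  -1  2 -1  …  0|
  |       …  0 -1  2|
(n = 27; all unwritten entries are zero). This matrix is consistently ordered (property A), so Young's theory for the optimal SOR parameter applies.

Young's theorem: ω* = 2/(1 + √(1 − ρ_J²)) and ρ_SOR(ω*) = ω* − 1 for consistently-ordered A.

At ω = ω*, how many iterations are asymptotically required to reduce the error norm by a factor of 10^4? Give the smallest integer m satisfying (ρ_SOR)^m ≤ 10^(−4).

[ρ_J] n=27: ρ(B_J) = cos(π/(n+1)) = cos(π/28) = 0.9937122.
1 − cos²(π/28) = sin²(π/28) ⇒ √(1−ρ_J²) = sin(π/28) = 0.1119645.
Young: ω* = 2/(1+√(1−ρ_J²)) = 2/(1+0.1119645) = 2/1.1119645 = 1.7986186.
Hence ρ(B_{ω*}) = 1.7986186 − 1 = 0.7986186.
ρ_SOR^m ≤ 10^(−4) ⇔ m ≥ 4·ln10/(−ln 0.7986186) = 9.21034/0.224872 = 40.958; m = ⌈40.958⌉ = 41.

m = 41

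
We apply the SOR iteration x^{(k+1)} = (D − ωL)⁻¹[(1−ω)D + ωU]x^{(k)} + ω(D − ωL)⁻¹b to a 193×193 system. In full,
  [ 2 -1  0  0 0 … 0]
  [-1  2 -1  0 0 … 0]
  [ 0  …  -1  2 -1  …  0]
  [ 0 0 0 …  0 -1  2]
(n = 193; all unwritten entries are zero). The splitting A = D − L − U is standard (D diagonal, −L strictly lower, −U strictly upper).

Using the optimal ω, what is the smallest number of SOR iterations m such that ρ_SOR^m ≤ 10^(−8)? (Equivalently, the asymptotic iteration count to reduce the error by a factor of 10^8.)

[ρ_J] n=193: ρ(B_J) = cos(π/(n+1)) = cos(π/194) = 0.9998689.
1 − cos²(π/194) = sin²(π/194) ⇒ √(1−ρ_J²) = sin(π/194) = 0.0161931.
So ω* = 2/1.0161931 = 1.9681299 (Young).
and ρ(B_{ω*}) = 1.9681299 − 1 = 0.9681299.
8·ln10 = 18.4207; −ln(0.9681299) = 0.032389; m = ⌈18.4207/0.032389⌉ = ⌈568.733⌉ = 569.

m = 569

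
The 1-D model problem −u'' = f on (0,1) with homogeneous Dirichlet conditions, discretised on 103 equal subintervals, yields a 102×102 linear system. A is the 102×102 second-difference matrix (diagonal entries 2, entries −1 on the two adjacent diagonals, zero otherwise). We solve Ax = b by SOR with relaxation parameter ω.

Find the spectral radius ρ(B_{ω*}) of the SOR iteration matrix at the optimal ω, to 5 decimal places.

[ρ_J] n=102: ρ(B_J) = cos(π/(n+1)) = cos(π/103) = 0.99953.
1 − cos²(π/103) = sin²(π/103) ⇒ √(1−ρ_J²) = sin(π/103) = 0.030496.
ω* = 2/(1+0.030496) = 1.94081
At ω = 1.94081 every |λ(B_ω)| = ω−1, so ρ_SOR = 0.94081.

ρ_SOR = 0.94081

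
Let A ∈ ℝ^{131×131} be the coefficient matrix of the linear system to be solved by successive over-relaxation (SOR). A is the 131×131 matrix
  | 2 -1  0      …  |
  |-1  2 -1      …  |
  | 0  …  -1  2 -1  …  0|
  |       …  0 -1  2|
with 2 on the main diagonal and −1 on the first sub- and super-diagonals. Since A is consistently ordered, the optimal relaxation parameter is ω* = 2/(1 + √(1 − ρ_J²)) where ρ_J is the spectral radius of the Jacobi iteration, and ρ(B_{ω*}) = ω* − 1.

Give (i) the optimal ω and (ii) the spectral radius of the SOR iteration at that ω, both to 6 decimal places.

With n=131, ρ(Jacobi) = cos(π/132) = 0.999717.
√(1−ρ_J²) simplifies to sin(π/132) = 0.0237977.
ω* = 2/(1 + 0.0237977) = 2/1.0237977 = 1.953511.
and ρ(B_{ω*}) = 1.953511 − 1 = 0.953511.

ω* = 1.953511, ρ_SOR = 0.953511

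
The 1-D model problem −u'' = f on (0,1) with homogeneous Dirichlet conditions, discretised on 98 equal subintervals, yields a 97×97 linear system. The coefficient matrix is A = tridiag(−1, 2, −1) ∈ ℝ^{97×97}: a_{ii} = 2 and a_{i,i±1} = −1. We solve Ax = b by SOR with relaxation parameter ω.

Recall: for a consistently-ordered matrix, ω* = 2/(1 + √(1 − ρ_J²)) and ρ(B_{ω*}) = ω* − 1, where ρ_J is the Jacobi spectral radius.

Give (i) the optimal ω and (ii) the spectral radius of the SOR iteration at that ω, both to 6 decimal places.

ρ_J = max_k |cos(kπ/98)| = cos(π/98) = 0.999486
root = sin(π/98) = 0.0320516  (since 1−cos² = sin²).
ω* = 2/(1 + 0.0320516) = 2/1.0320516 = 1.937888.
ρ(B_{ω*}) = ω*−1 = 0.937888

ω* = 1.937888, ρ_SOR = 0.937888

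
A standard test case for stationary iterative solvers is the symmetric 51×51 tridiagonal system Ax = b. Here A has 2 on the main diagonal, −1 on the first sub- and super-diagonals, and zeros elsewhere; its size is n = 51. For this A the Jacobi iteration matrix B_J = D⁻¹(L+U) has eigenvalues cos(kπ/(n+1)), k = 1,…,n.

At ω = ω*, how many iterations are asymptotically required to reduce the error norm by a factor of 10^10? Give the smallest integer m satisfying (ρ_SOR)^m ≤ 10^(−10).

m = 191

[ρ_J] n=51: ρ(B_J) = cos(π/(n+1)) = cos(π/52) = 0.9981756.
1 − cos²(π/52) = sin²(π/52) ⇒ √(1−ρ_J²) = sin(π/52) = 0.0603785.
So ω* = 2/1.0603785 = 1.8861190 (Young).
[ρ_SOR] ω* − 1 = 0.8861190.
m ≥ 10·ln10 / (−ln 0.8861190) = 190.448; smallest integer m = 191.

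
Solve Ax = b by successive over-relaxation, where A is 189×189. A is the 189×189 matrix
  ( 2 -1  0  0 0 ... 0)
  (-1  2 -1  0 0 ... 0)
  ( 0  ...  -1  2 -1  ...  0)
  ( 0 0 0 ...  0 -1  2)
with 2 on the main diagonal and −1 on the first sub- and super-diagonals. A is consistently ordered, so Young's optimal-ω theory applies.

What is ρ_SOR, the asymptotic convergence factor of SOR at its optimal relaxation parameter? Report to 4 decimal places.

With n=189, ρ(Jacobi) = cos(π/190) = 0.9999.
1 − cos²(π/190) = sin²(π/190) ⇒ √(1−ρ_J²) = sin(π/190) = 0.01653.
Young: ω* = 2/(1+√(1−ρ_J²)) = 2/(1+0.01653) = 2/1.01653 = 1.9675.
ρ(B_{ω*}) = ω*−1 = 0.9675

ρ_SOR = 0.9675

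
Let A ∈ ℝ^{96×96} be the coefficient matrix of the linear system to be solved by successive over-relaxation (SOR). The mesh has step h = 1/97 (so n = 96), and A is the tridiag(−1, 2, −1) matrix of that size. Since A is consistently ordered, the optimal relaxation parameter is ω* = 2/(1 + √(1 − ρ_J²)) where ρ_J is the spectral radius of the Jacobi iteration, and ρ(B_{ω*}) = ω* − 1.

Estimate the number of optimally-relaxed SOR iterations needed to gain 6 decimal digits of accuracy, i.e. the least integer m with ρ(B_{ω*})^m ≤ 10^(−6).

m = 214

ρ_J = max_k |cos(kπ/97)| = cos(π/97) = 0.9994756
root = sin(π/97) = 0.0323819  (since 1−cos² = sin²).
[ω*] 2 ÷ (1 + 0.0323819) = 2 ÷ 1.0323819 = 1.9372676.
ρ(B_{ω*}) = ω*−1 = 0.9372676
6·ln10 = 13.8155; −ln(0.9372676) = 0.0647864; m = ⌈13.8155/0.0647864⌉ = ⌈213.247⌉ = 214.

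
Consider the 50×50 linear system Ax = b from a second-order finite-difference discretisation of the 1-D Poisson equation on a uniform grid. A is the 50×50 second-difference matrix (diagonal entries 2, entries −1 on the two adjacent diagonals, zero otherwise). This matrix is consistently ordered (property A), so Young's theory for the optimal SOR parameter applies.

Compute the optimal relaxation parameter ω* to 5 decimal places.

With n=50, ρ(Jacobi) = cos(π/51) = 0.99810.
root = sin(π/51) = 0.061561  (since 1−cos² = sin²).
Young: ω* = 2/(1+√(1−ρ_J²)) = 2/(1+0.061561) = 2/1.061561 = 1.88402.
ρ(B_{ω*}) = ω*−1 = 0.88402

ω* = 1.88402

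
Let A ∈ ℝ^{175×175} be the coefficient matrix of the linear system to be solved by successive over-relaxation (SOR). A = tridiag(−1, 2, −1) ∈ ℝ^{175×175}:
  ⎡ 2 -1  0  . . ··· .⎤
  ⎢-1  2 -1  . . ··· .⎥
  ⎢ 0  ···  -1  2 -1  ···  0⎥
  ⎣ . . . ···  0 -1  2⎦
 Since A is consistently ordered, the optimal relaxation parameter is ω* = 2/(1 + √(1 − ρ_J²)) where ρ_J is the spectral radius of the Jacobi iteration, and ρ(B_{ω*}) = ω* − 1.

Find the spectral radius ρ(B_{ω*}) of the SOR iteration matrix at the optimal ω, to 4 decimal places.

B_J for the 175×175 system has eigenvalues cos(kπ/176); ρ_J = cos(π/176) = 0.9998.
√(1−ρ_J²) simplifies to sin(π/176) = 0.01785.
Then 2/(1+√(1−ρ_J²)) = 2/(1+0.01785); ω* = 2/1.01785 = 1.9649.
Hence ρ(B_{ω*}) = 1.9649 − 1 = 0.9649.

ρ_SOR = 0.9649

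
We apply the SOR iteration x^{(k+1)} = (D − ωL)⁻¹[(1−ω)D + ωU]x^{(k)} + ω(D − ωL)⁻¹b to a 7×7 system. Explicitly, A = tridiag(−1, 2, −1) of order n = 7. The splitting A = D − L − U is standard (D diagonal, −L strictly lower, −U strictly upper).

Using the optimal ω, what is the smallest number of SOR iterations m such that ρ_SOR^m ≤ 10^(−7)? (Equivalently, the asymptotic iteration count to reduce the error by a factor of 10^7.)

m = 20

n=7: λ(B_J) = 1 − λ(A)/2 = cos(kπ/8); k=1 gives ρ_J = 0.9238795.
√(1−ρ_J²) = |sin(π/8)| = 0.3826834
So ω* = 2/1.3826834 = 1.4464627 (Young).
Hence ρ(B_{ω*}) = 1.4464627 − 1 = 0.4464627.
7·ln10 = 16.1181; −ln(0.4464627) = 0.806399; m = ⌈16.1181/0.806399⌉ = ⌈19.988⌉ = 20.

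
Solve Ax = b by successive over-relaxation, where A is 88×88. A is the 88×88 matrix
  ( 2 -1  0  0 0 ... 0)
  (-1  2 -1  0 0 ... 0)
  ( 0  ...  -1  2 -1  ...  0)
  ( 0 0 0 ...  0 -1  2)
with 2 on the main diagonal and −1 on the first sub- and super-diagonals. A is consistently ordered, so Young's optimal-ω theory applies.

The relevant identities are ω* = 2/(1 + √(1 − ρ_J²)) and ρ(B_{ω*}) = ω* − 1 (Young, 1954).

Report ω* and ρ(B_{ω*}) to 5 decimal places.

spectrum of D⁻¹(L+U) = {cos(kπ/89) : 1≤k≤88}; ρ_J = cos(π/89) = 0.99938.
root = sin(π/89) = 0.035291  (since 1−cos² = sin²).
ω* = 2 / (1 + 0.035291) = 2 / 1.035291 ≈ 1.93182.
ρ_SOR = ω* − 1 ≈ 0.93182.

ω* = 1.93182, ρ_SOR = 0.93182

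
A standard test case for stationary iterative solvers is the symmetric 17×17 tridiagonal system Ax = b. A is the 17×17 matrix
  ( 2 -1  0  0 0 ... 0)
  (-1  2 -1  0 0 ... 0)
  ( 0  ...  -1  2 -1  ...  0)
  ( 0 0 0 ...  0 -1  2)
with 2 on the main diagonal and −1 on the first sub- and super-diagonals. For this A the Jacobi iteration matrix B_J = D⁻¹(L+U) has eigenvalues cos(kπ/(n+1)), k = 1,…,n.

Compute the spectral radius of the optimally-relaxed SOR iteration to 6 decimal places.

spectrum of D⁻¹(L+U) = {cos(kπ/18) : 1≤k≤17}; ρ_J = cos(π/18) = 0.984808.
√(1 − cos²(π/18)) = sin(π/18) ≈ 0.1736482.
ω* = 2 / (1 + 0.1736482) = 2 / 1.1736482 ≈ 1.704088.
At ω = 1.704088 every |λ(B_ω)| = ω−1, so ρ_SOR = 0.704088.

ρ_SOR = 0.704088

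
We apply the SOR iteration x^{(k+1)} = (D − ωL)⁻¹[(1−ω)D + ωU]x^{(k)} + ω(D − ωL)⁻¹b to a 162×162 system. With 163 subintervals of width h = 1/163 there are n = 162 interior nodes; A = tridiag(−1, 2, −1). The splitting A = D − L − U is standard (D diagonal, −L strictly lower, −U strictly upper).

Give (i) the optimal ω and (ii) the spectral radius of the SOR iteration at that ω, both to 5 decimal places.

½·tridiag(1,0,1) at n=162: λ_k = cos(kπ/163); max |λ| at k=1 ⇒ ρ_J = cos(π/163) ≈ 0.99981.
root = sin(π/163) = 0.019272  (since 1−cos² = sin²).
So ω* = 2/1.019272 = 1.96218 (Young).
and ρ(B_{ω*}) = 1.96218 − 1 = 0.96218.

ω* = 1.96218, ρ_SOR = 0.96218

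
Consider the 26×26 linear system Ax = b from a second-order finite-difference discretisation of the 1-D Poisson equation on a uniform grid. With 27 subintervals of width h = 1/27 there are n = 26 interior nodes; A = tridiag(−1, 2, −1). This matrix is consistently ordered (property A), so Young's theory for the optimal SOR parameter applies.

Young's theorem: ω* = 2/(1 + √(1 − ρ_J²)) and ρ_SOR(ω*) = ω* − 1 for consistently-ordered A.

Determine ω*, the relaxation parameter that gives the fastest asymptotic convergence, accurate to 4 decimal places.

ρ_J = max_k |cos(kπ/27)| = cos(π/27) = 0.9932
√(1 − cos²(π/27)) = sin(π/27) ≈ 0.11609.
ω* = 2/(1+0.11609) = 1.7920
Hence ρ(B_{ω*}) = 1.7920 − 1 = 0.7920.

ω* = 1.7920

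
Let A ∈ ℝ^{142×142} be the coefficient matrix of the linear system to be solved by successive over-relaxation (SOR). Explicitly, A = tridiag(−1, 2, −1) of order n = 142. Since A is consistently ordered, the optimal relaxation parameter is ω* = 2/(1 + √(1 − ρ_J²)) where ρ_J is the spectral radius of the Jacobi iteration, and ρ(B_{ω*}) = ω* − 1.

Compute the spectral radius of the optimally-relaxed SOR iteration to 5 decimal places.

[ρ_J] n=142: ρ(B_J) = cos(π/(n+1)) = cos(π/143) = 0.99976.
1 − cos²(π/143) = sin²(π/143) ⇒ √(1−ρ_J²) = sin(π/143) = 0.021967.
ω* = 2 / (1 + 0.021967) = 2 / 1.021967 ≈ 1.95701.
ρ_SOR = ω* − 1 = 1.95701 − 1 = 0.95701.

ρ_SOR = 0.95701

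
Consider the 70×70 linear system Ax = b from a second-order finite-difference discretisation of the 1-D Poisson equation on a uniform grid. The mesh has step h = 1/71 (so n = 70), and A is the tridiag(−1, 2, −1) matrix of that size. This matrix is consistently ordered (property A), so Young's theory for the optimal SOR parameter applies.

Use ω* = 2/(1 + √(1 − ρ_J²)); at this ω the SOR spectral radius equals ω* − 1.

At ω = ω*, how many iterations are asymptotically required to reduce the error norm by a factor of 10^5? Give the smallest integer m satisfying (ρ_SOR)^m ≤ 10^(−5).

m = 131

[ρ_J] n=70: ρ(B_J) = cos(π/(n+1)) = cos(π/71) = 0.9990212.
1 − cos²(π/71) = sin²(π/71) ⇒ √(1−ρ_J²) = sin(π/71) = 0.0442333.
[ω*] 2 ÷ (1 + 0.0442333) = 2 ÷ 1.0442333 = 1.9152808.
ρ_SOR = ω* − 1 ≈ 0.9152808.
ρ_SOR^m ≤ 10^(−5) ⇔ m ≥ 5·ln10/(−ln 0.9152808) = 11.5129/0.0885244 = 130.053; m = ⌈130.053⌉ = 131.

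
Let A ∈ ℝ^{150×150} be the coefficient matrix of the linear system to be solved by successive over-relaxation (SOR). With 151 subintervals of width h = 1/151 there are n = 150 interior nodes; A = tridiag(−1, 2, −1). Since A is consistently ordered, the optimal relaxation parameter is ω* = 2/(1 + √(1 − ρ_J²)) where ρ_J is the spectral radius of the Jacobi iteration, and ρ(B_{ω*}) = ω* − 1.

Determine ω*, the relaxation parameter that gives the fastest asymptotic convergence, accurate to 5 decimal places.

spectrum of D⁻¹(L+U) = {cos(kπ/151) : 1≤k≤150}; ρ_J = cos(π/151) = 0.99978.
√(1−ρ_J²) simplifies to sin(π/151) = 0.020804.
Young: ω* = 2/(1+√(1−ρ_J²)) = 2/(1+0.020804) = 2/1.020804 = 1.95924.
[ρ_SOR] ω* − 1 = 0.95924.

ω* = 1.95924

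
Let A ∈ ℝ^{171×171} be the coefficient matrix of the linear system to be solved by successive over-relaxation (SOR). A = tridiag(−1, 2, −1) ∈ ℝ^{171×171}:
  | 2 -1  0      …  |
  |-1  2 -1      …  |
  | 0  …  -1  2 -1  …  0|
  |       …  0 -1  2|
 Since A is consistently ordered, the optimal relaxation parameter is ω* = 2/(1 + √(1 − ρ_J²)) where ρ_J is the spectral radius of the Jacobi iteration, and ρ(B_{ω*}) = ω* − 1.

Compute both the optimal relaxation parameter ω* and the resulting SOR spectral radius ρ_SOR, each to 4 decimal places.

ω* = 1.9641, ρ_SOR = 0.9641

spectrum of D⁻¹(L+U) = {cos(kπ/172) : 1≤k≤171}; ρ_J = cos(π/172) = 0.9998.
√(1−ρ_J²) simplifies to sin(π/172) = 0.01826.
So ω* = 2/1.01826 = 1.9641 (Young).
At ω = 1.9641 every |λ(B_ω)| = ω−1, so ρ_SOR = 0.9641.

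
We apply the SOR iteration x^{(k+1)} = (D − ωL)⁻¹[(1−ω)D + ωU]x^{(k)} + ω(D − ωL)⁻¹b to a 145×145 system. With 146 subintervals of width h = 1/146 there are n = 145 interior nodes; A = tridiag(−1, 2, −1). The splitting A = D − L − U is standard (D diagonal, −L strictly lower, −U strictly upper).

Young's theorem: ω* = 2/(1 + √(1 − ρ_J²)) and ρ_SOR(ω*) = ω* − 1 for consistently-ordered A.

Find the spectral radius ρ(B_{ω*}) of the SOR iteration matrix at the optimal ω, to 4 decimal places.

n=145: λ(B_J) = 1 − λ(A)/2 = cos(kπ/146); k=1 gives ρ_J = 0.9998.
root = sin(π/146) = 0.02152  (since 1−cos² = sin²).
[ω*] 2 ÷ (1 + 0.02152) = 2 ÷ 1.02152 = 1.9579.
[ρ_SOR] ω* − 1 = 0.9579.

ρ_SOR = 0.9579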